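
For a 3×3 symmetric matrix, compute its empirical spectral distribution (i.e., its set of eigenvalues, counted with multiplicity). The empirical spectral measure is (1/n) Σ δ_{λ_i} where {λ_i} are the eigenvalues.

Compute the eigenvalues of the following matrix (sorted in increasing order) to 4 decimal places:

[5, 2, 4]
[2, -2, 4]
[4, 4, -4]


Since M is real symmetric, all three eigenvalues are real; they are the roots of det(λI − M) = λ³ − (tr M) λ² + s λ − det M, where s is the sum of the principal 2×2 minors.
tr M = 5 + (-2) + (-4) = -1.
s = (5·(-2) − 2²) + (5·(-4) − 4²) + ((-2)·(-4) − 4²) = -14 + (-36) + (-8) = -58.
det M (expand along row 1) = 5·(-8) − 2·(-24) + 4·16 = 72.
Characteristic polynomial: λ³ + λ² − 58λ − 72 = 0.
Substitute λ = y + (tr M)/3 = y − 0.333333 to remove the quadratic term: y³ + p·y + q = 0 with p = s − (tr M)²/3 = -58.333333 and q = −2(tr M)³/27 + (tr M)·s/3 − det M = -52.592593.
Three real roots ⇒ use the trigonometric (Viète) form: r = 2√(−p/3) = 8.819171, φ = arccos(3q/(p·r)) = arccos(0.306691) = 1.259082 rad.
y_k = r·cos(φ/3 − 2πk/3) for k = 0, 1, 2 gives y = 8.053788, -0.914707, -7.139081.
λ_k = y_k − 0.333333 gives λ = 7.7205, -1.2480, -7.4724 (check: the sum is -1.0000 = tr M).

Eigenvalues sorted in increasing order: [-7.4724, -1.2480, 7.7205].


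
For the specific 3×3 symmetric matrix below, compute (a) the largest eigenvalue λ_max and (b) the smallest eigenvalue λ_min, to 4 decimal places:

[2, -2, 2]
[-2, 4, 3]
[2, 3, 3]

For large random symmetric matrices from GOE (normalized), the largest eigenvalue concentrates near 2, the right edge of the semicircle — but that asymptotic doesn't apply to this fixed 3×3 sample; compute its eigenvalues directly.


Since M is real symmetric, all three eigenvalues are real; they are the roots of det(λI − M) = λ³ − (tr M) λ² + s λ − det M, where s is the sum of the principal 2×2 minors.
tr M = 2 + 4 + 3 = 9.
s = (2·4 − (-2)²) + (2·3 − 2²) + (4·3 − 3²) = 4 + 2 + 3 = 9.
det M (expand along row 1) = 2·3 − (-2)·(-12) + 2·(-14) = -46.
Characteristic polynomial: λ³ − 9λ² + 9λ + 46 = 0.
Substitute λ = y + (tr M)/3 = y + 3.000000 to remove the quadratic term: y³ + p·y + q = 0 with p = s − (tr M)²/3 = -18.000000 and q = −2(tr M)³/27 + (tr M)·s/3 − det M = 19.000000.
Three real roots ⇒ use the trigonometric (Viète) form: r = 2√(−p/3) = 4.898979, φ = arccos(3q/(p·r)) = arccos(-0.646393) = 2.273644 rad.
y_k = r·cos(φ/3 − 2πk/3) for k = 0, 1, 2 gives y = 3.558099, 1.137275, -4.695374.
λ_k = y_k + 3.000000 gives λ = 6.5581, 4.1373, -1.6954 (check: the sum is 9.0000 = tr M).

Hence λ_max = 6.5581 and λ_min = -1.6954.


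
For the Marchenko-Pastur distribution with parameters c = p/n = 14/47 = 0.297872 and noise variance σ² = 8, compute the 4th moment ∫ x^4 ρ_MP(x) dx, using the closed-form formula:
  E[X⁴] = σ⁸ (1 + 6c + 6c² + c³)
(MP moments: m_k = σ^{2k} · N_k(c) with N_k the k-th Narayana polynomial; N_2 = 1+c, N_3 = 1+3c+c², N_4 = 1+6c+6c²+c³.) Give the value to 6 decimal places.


E[X⁴] = σ⁸ (1 + 6c + 6c² + c³) (fourth MP moment). With σ² = 8 (so σ⁸ = 4096) and c = 14/47 = 0.297872: E[X⁴] = 4096 · (1 + 6·0.297872 + 6·(0.297872)² + (0.297872)³) = 4096 · 3.346031.

So E[X^4] = 13705.343903.


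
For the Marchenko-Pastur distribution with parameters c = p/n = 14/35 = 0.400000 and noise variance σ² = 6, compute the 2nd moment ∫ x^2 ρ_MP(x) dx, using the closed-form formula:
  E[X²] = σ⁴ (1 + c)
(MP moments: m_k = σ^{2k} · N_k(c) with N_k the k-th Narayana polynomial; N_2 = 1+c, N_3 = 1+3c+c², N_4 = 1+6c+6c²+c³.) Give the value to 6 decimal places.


E[X²] = σ⁴ (1 + c) (second MP moment). With σ² = 6 (so σ⁴ = 36) and c = 14/35 = 0.400000: E[X²] = 36 · (1 + 0.400000) = 36 · 1.400000.

So E[X^2] = 50.400000.


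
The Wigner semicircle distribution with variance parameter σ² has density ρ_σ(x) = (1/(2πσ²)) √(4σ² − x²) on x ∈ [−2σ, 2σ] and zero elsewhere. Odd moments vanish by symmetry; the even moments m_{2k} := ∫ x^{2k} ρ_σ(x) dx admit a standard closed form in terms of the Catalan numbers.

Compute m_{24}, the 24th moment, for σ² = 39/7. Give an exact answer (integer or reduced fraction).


By the scaled semicircle moment identity, m_{2k} = σ^{2k} · C_k with k = 12.
C_12 = (1/(k+1)) · C(2k, k) = (1/13) · C(24, 12) = (1/13) · 2704156 = 208012.
σ^{2k} = (σ²)^k = (39/7)^12 = 12381557655576425121/13841287201.

Therefore m_{24} = σ^{24} · C_12 = (12381557655576425121/13841287201) · 208012 = 367930367293109048895636/1977326743.


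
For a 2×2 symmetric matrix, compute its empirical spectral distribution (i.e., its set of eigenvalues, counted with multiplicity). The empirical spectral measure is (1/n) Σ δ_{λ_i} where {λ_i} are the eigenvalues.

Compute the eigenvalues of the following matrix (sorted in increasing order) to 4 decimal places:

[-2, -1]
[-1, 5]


Since M is real symmetric, both eigenvalues are real; they are the roots of det(λI − M) = λ² − (tr M) λ + det M.
tr M = -2 + 5 = 3.
det M = (-2)·5 − (-1)² = -10 − 1 = -11.
Characteristic polynomial: λ² − 3λ − 11 = 0.
Discriminant Δ = (tr M)² − 4·det M = 9 − (-44) = 53; √Δ = 7.280110.
λ = (tr M ± √Δ)/2 = (3 ± 7.280110)/2, giving (tr M − √Δ)/2 = -2.1401 and (tr M + √Δ)/2 = 5.1401.

Eigenvalues sorted in increasing order: [-2.1401, 5.1401].


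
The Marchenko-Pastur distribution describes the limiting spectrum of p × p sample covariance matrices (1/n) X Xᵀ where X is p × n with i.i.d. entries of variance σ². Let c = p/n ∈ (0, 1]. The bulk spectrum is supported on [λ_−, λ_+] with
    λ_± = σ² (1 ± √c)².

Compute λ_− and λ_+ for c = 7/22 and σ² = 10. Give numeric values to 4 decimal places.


c = 7/22 = 0.318182; √c = 0.564076.
λ_− = σ² (1 − √c)² = 10 · (1 − 0.564076)² = 10 · (0.435924)² = 1.900297.
λ_+ = σ² (1 + √c)² = 10 · (1 + 0.564076)² = 10 · (1.564076)² = 24.463340.

Rounded to 4 decimal places: λ_− ≈ 1.9003, λ_+ ≈ 24.4633.


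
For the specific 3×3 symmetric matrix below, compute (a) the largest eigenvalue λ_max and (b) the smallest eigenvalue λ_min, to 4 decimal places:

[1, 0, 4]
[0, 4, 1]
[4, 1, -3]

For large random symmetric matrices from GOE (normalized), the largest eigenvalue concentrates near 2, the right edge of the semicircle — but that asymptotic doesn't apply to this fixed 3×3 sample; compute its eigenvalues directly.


Since M is real symmetric, all three eigenvalues are real; they are the roots of det(λI − M) = λ³ − (tr M) λ² + s λ − det M, where s is the sum of the principal 2×2 minors.
tr M = 1 + 4 + (-3) = 2.
s = (1·4 − 0²) + (1·(-3) − 4²) + (4·(-3) − 1²) = 4 + (-19) + (-13) = -28.
det M (expand along row 1) = 1·(-13) − 0·(-4) + 4·(-16) = -77.
Characteristic polynomial: λ³ − 2λ² − 28λ + 77 = 0.
Substitute λ = y + (tr M)/3 = y + 0.666667 to remove the quadratic term: y³ + p·y + q = 0 with p = s − (tr M)²/3 = -29.333333 and q = −2(tr M)³/27 + (tr M)·s/3 − det M = 57.740741.
Three real roots ⇒ use the trigonometric (Viète) form: r = 2√(−p/3) = 6.253888, φ = arccos(3q/(p·r)) = arccos(-0.944261) = 2.806139 rad.
y_k = r·cos(φ/3 − 2πk/3) for k = 0, 1, 2 gives y = 3.711763, 2.503069, -6.214832.
λ_k = y_k + 0.666667 gives λ = 4.3784, 3.1697, -5.5482 (check: the sum is 2.0000 = tr M).

Hence λ_max = 4.3784 and λ_min = -5.5482.


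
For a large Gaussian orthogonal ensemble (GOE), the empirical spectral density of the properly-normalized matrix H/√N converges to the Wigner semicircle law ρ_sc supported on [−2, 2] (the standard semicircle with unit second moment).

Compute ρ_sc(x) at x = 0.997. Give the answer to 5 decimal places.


ρ_sc(x) = (1/(2π)) √(4 − x²). With x = 0.997:
  4 − x² = 4 − (0.997)² = 4 − 0.994009 = 3.005991.
  √(4 − x²) = 1.733779.
  1/(2π) = 0.159155.
  ρ_sc(0.997) = 0.159155 · 1.733779 = 0.275940.

Rounded to 5 decimal places: ρ_sc(0.997) ≈ 0.27594.


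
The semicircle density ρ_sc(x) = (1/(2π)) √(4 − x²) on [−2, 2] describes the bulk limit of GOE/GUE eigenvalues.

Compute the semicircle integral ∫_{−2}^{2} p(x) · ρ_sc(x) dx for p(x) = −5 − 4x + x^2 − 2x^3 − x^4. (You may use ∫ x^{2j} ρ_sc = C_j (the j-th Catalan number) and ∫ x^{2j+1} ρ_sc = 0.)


Write p(x) = Σ a_i x^i, split into monomials and integrate each against ρ_sc separately.
Using ∫ x^{2j} ρ_sc = C_j = (1/(j+1)) C(2j, j) (Catalan numbers) and ∫ x^{2j+1} ρ_sc = 0 (odd monomials vanish by symmetry):
  i = 0 (even): a_0 · C_{0} = -5 · 1 = -5
  i = 1 (odd): ∫ x^1 ρ_sc = 0 (vanishes)
  i = 2 (even): a_2 · C_{1} = 1 · 1 = 1
  i = 3 (odd): ∫ x^3 ρ_sc = 0 (vanishes)
  i = 4 (even): a_4 · C_{2} = -1 · 2 = -2

Summing the contributions: ∫_{−2}^{2} p(x) ρ_sc(x) dx = (-5) + 1 + (-2) = -6.


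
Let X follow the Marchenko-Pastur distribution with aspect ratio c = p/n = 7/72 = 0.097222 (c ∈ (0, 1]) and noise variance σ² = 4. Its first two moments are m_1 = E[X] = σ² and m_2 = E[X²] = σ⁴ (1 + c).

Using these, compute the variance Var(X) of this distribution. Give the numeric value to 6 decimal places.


m_1 = E[X] = σ² = 4, so m_1² = 16.
m_2 = E[X²] = σ⁴ (1 + c) = 16 · (1 + 0.097222) = 16 · 1.097222 = 17.555556.
(Note m_2 − m_1² simplifies to c · σ⁴ = 0.097222 · 16.)

Var(X) = m_2 − m_1² = 17.555556 − 16 = 1.555556.


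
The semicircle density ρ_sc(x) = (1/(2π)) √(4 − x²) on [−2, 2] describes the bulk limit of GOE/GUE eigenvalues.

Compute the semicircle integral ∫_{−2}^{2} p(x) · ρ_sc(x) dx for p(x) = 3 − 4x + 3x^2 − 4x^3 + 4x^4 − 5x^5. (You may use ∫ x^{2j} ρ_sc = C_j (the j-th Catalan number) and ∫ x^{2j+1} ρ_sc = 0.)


Write p(x) = Σ a_i x^i, split into monomials and integrate each against ρ_sc separately.
Using ∫ x^{2j} ρ_sc = C_j = (1/(j+1)) C(2j, j) (Catalan numbers) and ∫ x^{2j+1} ρ_sc = 0 (odd monomials vanish by symmetry):
  i = 0 (even): a_0 · C_{0} = 3 · 1 = 3
  i = 1 (odd): ∫ x^1 ρ_sc = 0 (vanishes)
  i = 2 (even): a_2 · C_{1} = 3 · 1 = 3
  i = 3 (odd): ∫ x^3 ρ_sc = 0 (vanishes)
  i = 4 (even): a_4 · C_{2} = 4 · 2 = 8
  i = 5 (odd): ∫ x^5 ρ_sc = 0 (vanishes)

Summing the contributions: ∫_{−2}^{2} p(x) ρ_sc(x) dx = 3 + 3 + 8 = 14.


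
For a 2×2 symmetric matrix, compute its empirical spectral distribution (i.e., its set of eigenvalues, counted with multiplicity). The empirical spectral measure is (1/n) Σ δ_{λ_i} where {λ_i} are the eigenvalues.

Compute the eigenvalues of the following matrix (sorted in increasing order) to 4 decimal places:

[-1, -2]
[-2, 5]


Since M is real symmetric, both eigenvalues are real; they are the roots of det(λI − M) = λ² − (tr M) λ + det M.
tr M = -1 + 5 = 4.
det M = (-1)·5 − (-2)² = -5 − 4 = -9.
Characteristic polynomial: λ² − 4λ − 9 = 0.
Discriminant Δ = (tr M)² − 4·det M = 16 − (-36) = 52; √Δ = 7.211103.
λ = (tr M ± √Δ)/2 = (4 ± 7.211103)/2, giving (tr M − √Δ)/2 = -1.6056 and (tr M + √Δ)/2 = 5.6056.

Eigenvalues sorted in increasing order: [-1.6056, 5.6056].


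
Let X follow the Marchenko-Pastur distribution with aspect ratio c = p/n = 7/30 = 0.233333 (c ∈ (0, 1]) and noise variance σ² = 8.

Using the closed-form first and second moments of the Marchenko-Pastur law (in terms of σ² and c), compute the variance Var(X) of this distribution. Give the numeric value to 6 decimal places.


Recall the MP moments m_1 = E[X] = σ² and m_2 = E[X²] = σ⁴ (1 + c).
m_1 = E[X] = σ² = 8, so m_1² = 64.
m_2 = E[X²] = σ⁴ (1 + c) = 64 · (1 + 0.233333) = 64 · 1.233333 = 78.933333.
(Note m_2 − m_1² simplifies to c · σ⁴ = 0.233333 · 64.)

Var(X) = m_2 − m_1² = 78.933333 − 64 = 14.933333.


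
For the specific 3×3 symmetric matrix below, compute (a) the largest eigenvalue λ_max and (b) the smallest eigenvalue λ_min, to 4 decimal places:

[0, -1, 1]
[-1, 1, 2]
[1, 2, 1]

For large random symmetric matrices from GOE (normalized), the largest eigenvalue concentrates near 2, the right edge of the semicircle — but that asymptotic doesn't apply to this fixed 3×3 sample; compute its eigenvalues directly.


Since M is real symmetric, all three eigenvalues are real; they are the roots of det(λI − M) = λ³ − (tr M) λ² + s λ − det M, where s is the sum of the principal 2×2 minors.
tr M = 0 + 1 + 1 = 2.
s = (0·1 − (-1)²) + (0·1 − 1²) + (1·1 − 2²) = -1 + (-1) + (-3) = -5.
det M (expand along row 1) = 0·(-3) − (-1)·(-3) + 1·(-3) = -6.
Characteristic polynomial: λ³ − 2λ² − 5λ + 6 = 0.
Substitute λ = y + (tr M)/3 = y + 0.666667 to remove the quadratic term: y³ + p·y + q = 0 with p = s − (tr M)²/3 = -6.333333 and q = −2(tr M)³/27 + (tr M)·s/3 − det M = 2.074074.
Three real roots ⇒ use the trigonometric (Viète) form: r = 2√(−p/3) = 2.905933, φ = arccos(3q/(p·r)) = arccos(-0.338086) = 1.915679 rad.
y_k = r·cos(φ/3 − 2πk/3) for k = 0, 1, 2 gives y = 2.333333, 0.333333, -2.666667.
λ_k = y_k + 0.666667 gives λ = 3.0000, 1.0000, -2.0000 (check: the sum is 2.0000 = tr M).

Hence λ_max = 3.0000 and λ_min = -2.0000.


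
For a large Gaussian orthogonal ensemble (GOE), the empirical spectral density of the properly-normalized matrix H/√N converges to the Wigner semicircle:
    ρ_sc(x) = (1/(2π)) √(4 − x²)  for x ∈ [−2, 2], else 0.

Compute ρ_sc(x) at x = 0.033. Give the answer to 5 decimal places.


ρ_sc(x) = (1/(2π)) √(4 − x²). With x = 0.033:
  4 − x² = 4 − (0.033)² = 4 − 0.001089 = 3.998911.
  √(4 − x²) = 1.999728.
  1/(2π) = 0.159155.
  ρ_sc(0.033) = 0.159155 · 1.999728 = 0.318267.

Rounded to 5 decimal places: ρ_sc(0.033) ≈ 0.31827.


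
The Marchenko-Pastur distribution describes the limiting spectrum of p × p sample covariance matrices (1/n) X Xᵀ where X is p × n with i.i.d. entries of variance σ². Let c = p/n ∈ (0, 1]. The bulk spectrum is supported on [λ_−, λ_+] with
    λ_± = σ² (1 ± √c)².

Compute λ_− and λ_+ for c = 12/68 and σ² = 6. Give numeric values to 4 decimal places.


c = 12/68 = 0.176471; √c = 0.420084.
λ_− = σ² (1 − √c)² = 6 · (1 − 0.420084)² = 6 · (0.579916)² = 2.017815.
λ_+ = σ² (1 + √c)² = 6 · (1 + 0.420084)² = 6 · (1.420084)² = 12.099832.

Rounded to 4 decimal places: λ_− ≈ 2.0178, λ_+ ≈ 12.0998.


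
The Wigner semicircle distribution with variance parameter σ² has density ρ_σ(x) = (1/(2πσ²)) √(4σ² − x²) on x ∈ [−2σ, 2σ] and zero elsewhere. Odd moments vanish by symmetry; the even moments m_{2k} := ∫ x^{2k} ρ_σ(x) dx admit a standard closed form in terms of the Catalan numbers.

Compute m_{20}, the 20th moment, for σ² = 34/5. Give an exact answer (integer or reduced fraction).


By the scaled semicircle moment identity, m_{2k} = σ^{2k} · C_k with k = 10.
C_10 = (1/(k+1)) · C(2k, k) = (1/11) · C(20, 10) = (1/11) · 184756 = 16796.
σ^{2k} = (σ²)^k = (34/5)^10 = 2064377754059776/9765625.

Therefore m_{20} = σ^{20} · C_10 = (2064377754059776/9765625) · 16796 = 34673288757187997696/9765625.


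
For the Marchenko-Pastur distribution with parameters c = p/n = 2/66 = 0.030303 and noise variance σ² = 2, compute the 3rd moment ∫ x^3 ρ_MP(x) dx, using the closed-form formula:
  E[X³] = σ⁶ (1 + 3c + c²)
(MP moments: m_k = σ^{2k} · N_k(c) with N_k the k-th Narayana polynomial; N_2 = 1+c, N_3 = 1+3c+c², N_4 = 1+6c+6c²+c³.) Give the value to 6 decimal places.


E[X³] = σ⁶ (1 + 3c + c²) (third MP moment). With σ² = 2 (so σ⁶ = 8) and c = 2/66 = 0.030303: E[X³] = 8 · (1 + 3·0.030303 + (0.030303)²) = 8 · 1.091827.

So E[X^3] = 8.734619.


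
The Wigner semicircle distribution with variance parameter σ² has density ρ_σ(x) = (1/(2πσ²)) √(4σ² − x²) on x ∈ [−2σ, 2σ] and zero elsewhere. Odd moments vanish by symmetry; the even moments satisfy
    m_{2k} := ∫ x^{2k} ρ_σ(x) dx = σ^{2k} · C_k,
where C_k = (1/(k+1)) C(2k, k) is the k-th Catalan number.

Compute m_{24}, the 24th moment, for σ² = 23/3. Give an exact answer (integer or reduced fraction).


By the scaled semicircle moment identity, m_{2k} = σ^{2k} · C_k with k = 12.
C_12 = (1/(k+1)) · C(2k, k) = (1/13) · C(24, 12) = (1/13) · 2704156 = 208012.
σ^{2k} = (σ²)^k = (23/3)^12 = 21914624432020321/531441.

Therefore m_{24} = σ^{24} · C_12 = (21914624432020321/531441) · 208012 = 4558504857353411011852/531441.


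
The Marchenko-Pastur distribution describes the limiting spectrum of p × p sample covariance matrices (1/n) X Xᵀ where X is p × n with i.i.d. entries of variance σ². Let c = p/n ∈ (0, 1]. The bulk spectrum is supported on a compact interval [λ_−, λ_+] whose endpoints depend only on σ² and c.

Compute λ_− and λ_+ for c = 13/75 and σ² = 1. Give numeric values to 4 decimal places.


c = 13/75 = 0.173333; √c = 0.416333.
λ_− = σ² (1 − √c)² = 1 · (1 − 0.416333)² = 1 · (0.583667)² = 0.340667.
λ_+ = σ² (1 + √c)² = 1 · (1 + 0.416333)² = 1 · (1.416333)² = 2.006000.

Rounded to 4 decimal places: λ_− ≈ 0.3407, λ_+ ≈ 2.0060.


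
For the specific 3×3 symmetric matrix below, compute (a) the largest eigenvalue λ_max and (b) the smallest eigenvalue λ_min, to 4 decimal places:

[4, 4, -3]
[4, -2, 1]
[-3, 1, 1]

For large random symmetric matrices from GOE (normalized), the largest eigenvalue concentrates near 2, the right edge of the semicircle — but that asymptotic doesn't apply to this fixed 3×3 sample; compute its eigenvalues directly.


Since M is real symmetric, all three eigenvalues are real; they are the roots of det(λI − M) = λ³ − (tr M) λ² + s λ − det M, where s is the sum of the principal 2×2 minors.
tr M = 4 + (-2) + 1 = 3.
s = (4·(-2) − 4²) + (4·1 − (-3)²) + ((-2)·1 − 1²) = -24 + (-5) + (-3) = -32.
det M (expand along row 1) = 4·(-3) − 4·7 + (-3)·(-2) = -34.
Characteristic polynomial: λ³ − 3λ² − 32λ + 34 = 0.
Substitute λ = y + (tr M)/3 = y + 1.000000 to remove the quadratic term: y³ + p·y + q = 0 with p = s − (tr M)²/3 = -35.000000 and q = −2(tr M)³/27 + (tr M)·s/3 − det M = 0.000000.
Three real roots ⇒ use the trigonometric (Viète) form: r = 2√(−p/3) = 6.831301, φ = arccos(3q/(p·r)) = arccos(0.000000) = 1.570796 rad.
y_k = r·cos(φ/3 − 2πk/3) for k = 0, 1, 2 gives y = 5.916080, 0.000000, -5.916080.
λ_k = y_k + 1.000000 gives λ = 6.9161, 1.0000, -4.9161 (check: the sum is 3.0000 = tr M).

Hence λ_max = 6.9161 and λ_min = -4.9161.


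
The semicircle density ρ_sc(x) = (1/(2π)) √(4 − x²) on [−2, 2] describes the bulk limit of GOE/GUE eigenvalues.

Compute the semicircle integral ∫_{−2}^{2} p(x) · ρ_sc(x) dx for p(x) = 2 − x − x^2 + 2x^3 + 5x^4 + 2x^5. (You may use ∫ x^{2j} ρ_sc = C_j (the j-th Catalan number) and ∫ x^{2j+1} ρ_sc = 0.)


Write p(x) = Σ a_i x^i, split into monomials and integrate each against ρ_sc separately.
Using ∫ x^{2j} ρ_sc = C_j = (1/(j+1)) C(2j, j) (Catalan numbers) and ∫ x^{2j+1} ρ_sc = 0 (odd monomials vanish by symmetry):
  i = 0 (even): a_0 · C_{0} = 2 · 1 = 2
  i = 1 (odd): ∫ x^1 ρ_sc = 0 (vanishes)
  i = 2 (even): a_2 · C_{1} = -1 · 1 = -1
  i = 3 (odd): ∫ x^3 ρ_sc = 0 (vanishes)
  i = 4 (even): a_4 · C_{2} = 5 · 2 = 10
  i = 5 (odd): ∫ x^5 ρ_sc = 0 (vanishes)

Summing the contributions: ∫_{−2}^{2} p(x) ρ_sc(x) dx = 2 + (-1) + 10 = 11.


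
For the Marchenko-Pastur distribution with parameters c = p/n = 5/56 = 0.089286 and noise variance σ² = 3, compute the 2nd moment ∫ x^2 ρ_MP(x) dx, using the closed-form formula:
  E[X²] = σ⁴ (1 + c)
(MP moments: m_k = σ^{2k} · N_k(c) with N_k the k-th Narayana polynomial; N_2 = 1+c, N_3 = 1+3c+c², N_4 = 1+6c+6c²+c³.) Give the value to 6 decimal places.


E[X²] = σ⁴ (1 + c) (second MP moment). With σ² = 3 (so σ⁴ = 9) and c = 5/56 = 0.089286: E[X²] = 9 · (1 + 0.089286) = 9 · 1.089286.

So E[X^2] = 9.803571.


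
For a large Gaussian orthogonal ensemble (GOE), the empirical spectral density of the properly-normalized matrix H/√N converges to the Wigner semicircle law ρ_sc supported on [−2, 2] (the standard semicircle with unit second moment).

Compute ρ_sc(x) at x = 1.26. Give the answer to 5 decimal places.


ρ_sc(x) = (1/(2π)) √(4 − x²). With x = 1.26:
  4 − x² = 4 − (1.26)² = 4 − 1.587600 = 2.412400.
  √(4 − x²) = 1.553190.
  1/(2π) = 0.159155.
  ρ_sc(1.26) = 0.159155 · 1.553190 = 0.247198.

Rounded to 5 decimal places: ρ_sc(1.26) ≈ 0.24720.


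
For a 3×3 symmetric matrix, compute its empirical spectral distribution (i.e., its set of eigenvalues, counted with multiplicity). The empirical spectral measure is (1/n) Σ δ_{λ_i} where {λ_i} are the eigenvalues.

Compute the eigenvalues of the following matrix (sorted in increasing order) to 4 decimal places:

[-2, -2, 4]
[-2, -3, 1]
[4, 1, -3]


Since M is real symmetric, all three eigenvalues are real; they are the roots of det(λI − M) = λ³ − (tr M) λ² + s λ − det M, where s is the sum of the principal 2×2 minors.
tr M = -2 + (-3) + (-3) = -8.
s = ((-2)·(-3) − (-2)²) + ((-2)·(-3) − 4²) + ((-3)·(-3) − 1²) = 2 + (-10) + 8 = 0.
det M (expand along row 1) = (-2)·8 − (-2)·2 + 4·10 = 28.
Characteristic polynomial: λ³ + 8λ² − 28 = 0.
Substitute λ = y + (tr M)/3 = y − 2.666667 to remove the quadratic term: y³ + p·y + q = 0 with p = s − (tr M)²/3 = -21.333333 and q = −2(tr M)³/27 + (tr M)·s/3 − det M = 9.925926.
Three real roots ⇒ use the trigonometric (Viète) form: r = 2√(−p/3) = 5.333333, φ = arccos(3q/(p·r)) = arccos(-0.261719) = 1.835599 rad.
y_k = r·cos(φ/3 − 2πk/3) for k = 0, 1, 2 gives y = 4.365746, 0.470149, -4.835895.
λ_k = y_k − 2.666667 gives λ = 1.6991, -2.1965, -7.5026 (check: the sum is -8.0000 = tr M).

Eigenvalues sorted in increasing order: [-7.5026, -2.1965, 1.6991].


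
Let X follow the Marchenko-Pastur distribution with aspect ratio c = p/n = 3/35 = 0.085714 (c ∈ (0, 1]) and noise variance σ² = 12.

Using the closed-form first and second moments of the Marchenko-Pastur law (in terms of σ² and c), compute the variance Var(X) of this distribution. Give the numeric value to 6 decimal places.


Recall the MP moments m_1 = E[X] = σ² and m_2 = E[X²] = σ⁴ (1 + c).
m_1 = E[X] = σ² = 12, so m_1² = 144.
m_2 = E[X²] = σ⁴ (1 + c) = 144 · (1 + 0.085714) = 144 · 1.085714 = 156.342857.
(Note m_2 − m_1² simplifies to c · σ⁴ = 0.085714 · 144.)

Var(X) = m_2 − m_1² = 156.342857 − 144 = 12.342857.


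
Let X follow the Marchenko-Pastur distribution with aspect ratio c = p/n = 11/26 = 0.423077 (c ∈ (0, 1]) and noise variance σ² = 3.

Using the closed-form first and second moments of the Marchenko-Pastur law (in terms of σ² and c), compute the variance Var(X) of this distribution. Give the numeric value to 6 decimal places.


Recall the MP moments m_1 = E[X] = σ² and m_2 = E[X²] = σ⁴ (1 + c).
m_1 = E[X] = σ² = 3, so m_1² = 9.
m_2 = E[X²] = σ⁴ (1 + c) = 9 · (1 + 0.423077) = 9 · 1.423077 = 12.807692.
(Note m_2 − m_1² simplifies to c · σ⁴ = 0.423077 · 9.)

Var(X) = m_2 − m_1² = 12.807692 − 9 = 3.807692.


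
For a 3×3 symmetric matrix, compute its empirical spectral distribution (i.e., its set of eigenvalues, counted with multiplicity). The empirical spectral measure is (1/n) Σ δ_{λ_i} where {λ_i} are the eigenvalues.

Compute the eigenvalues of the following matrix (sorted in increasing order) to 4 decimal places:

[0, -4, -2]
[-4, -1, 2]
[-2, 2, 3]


Since M is real symmetric, all three eigenvalues are real; they are the roots of det(λI − M) = λ³ − (tr M) λ² + s λ − det M, where s is the sum of the principal 2×2 minors.
tr M = 0 + (-1) + 3 = 2.
s = (0·(-1) − (-4)²) + (0·3 − (-2)²) + ((-1)·3 − 2²) = -16 + (-4) + (-7) = -27.
det M (expand along row 1) = 0·(-7) − (-4)·(-8) + (-2)·(-10) = -12.
Characteristic polynomial: λ³ − 2λ² − 27λ + 12 = 0.
Substitute λ = y + (tr M)/3 = y + 0.666667 to remove the quadratic term: y³ + p·y + q = 0 with p = s − (tr M)²/3 = -28.333333 and q = −2(tr M)³/27 + (tr M)·s/3 − det M = -6.592593.
Three real roots ⇒ use the trigonometric (Viète) form: r = 2√(−p/3) = 6.146363, φ = arccos(3q/(p·r)) = arccos(0.113569) = 1.456981 rad.
y_k = r·cos(φ/3 − 2πk/3) for k = 0, 1, 2 gives y = 5.435640, -0.233127, -5.202513.
λ_k = y_k + 0.666667 gives λ = 6.1023, 0.4335, -4.5358 (check: the sum is 2.0000 = tr M).

Eigenvalues sorted in increasing order: [-4.5358, 0.4335, 6.1023].


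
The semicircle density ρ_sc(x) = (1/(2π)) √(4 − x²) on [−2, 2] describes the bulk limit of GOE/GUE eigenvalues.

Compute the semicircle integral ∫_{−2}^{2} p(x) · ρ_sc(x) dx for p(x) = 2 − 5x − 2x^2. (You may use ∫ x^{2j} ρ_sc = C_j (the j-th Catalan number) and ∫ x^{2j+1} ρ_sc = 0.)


Write p(x) = Σ a_i x^i, split into monomials and integrate each against ρ_sc separately.
Using ∫ x^{2j} ρ_sc = C_j = (1/(j+1)) C(2j, j) (Catalan numbers) and ∫ x^{2j+1} ρ_sc = 0 (odd monomials vanish by symmetry):
  i = 0 (even): a_0 · C_{0} = 2 · 1 = 2
  i = 1 (odd): ∫ x^1 ρ_sc = 0 (vanishes)
  i = 2 (even): a_2 · C_{1} = -2 · 1 = -2

Summing the contributions: ∫_{−2}^{2} p(x) ρ_sc(x) dx = 2 + (-2) = 0.


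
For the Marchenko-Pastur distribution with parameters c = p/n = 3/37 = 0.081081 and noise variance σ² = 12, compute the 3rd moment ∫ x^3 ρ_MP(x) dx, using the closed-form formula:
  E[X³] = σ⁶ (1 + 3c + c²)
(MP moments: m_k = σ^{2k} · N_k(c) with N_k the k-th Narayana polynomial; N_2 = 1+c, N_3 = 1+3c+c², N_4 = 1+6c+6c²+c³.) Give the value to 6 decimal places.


E[X³] = σ⁶ (1 + 3c + c²) (third MP moment). With σ² = 12 (so σ⁶ = 1728) and c = 3/37 = 0.081081: E[X³] = 1728 · (1 + 3·0.081081 + (0.081081)²) = 1728 · 1.249817.

So E[X^3] = 2159.684441.


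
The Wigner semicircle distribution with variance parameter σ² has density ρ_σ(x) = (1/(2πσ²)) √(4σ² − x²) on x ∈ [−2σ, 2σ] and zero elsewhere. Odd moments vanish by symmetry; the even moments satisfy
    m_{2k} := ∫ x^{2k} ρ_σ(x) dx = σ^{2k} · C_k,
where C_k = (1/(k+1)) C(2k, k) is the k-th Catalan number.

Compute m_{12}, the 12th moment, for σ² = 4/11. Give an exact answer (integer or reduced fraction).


By the scaled semicircle moment identity, m_{2k} = σ^{2k} · C_k with k = 6.
C_6 = (1/(k+1)) · C(2k, k) = (1/7) · C(12, 6) = (1/7) · 924 = 132.
σ^{2k} = (σ²)^k = (4/11)^6 = 4096/1771561.

Therefore m_{12} = σ^{12} · C_6 = (4096/1771561) · 132 = 49152/161051.


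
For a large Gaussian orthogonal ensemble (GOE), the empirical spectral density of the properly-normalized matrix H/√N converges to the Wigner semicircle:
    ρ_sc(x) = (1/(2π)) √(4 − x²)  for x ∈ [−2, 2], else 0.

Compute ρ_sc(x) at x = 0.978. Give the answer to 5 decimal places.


ρ_sc(x) = (1/(2π)) √(4 − x²). With x = 0.978:
  4 − x² = 4 − (0.978)² = 4 − 0.956484 = 3.043516.
  √(4 − x²) = 1.744568.
  1/(2π) = 0.159155.
  ρ_sc(0.978) = 0.159155 · 1.744568 = 0.277657.

Rounded to 5 decimal places: ρ_sc(0.978) ≈ 0.27766.


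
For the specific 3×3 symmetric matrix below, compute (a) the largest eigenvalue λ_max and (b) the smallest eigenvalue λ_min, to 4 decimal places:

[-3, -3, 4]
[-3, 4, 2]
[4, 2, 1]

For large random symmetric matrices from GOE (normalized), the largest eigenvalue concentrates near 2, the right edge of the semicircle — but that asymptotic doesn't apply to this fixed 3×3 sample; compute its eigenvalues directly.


Since M is real symmetric, all three eigenvalues are real; they are the roots of det(λI − M) = λ³ − (tr M) λ² + s λ − det M, where s is the sum of the principal 2×2 minors.
tr M = -3 + 4 + 1 = 2.
s = ((-3)·4 − (-3)²) + ((-3)·1 − 4²) + (4·1 − 2²) = -21 + (-19) + 0 = -40.
det M (expand along row 1) = (-3)·0 − (-3)·(-11) + 4·(-22) = -121.
Characteristic polynomial: λ³ − 2λ² − 40λ + 121 = 0.
Substitute λ = y + (tr M)/3 = y + 0.666667 to remove the quadratic term: y³ + p·y + q = 0 with p = s − (tr M)²/3 = -41.333333 and q = −2(tr M)³/27 + (tr M)·s/3 − det M = 93.740741.
Three real roots ⇒ use the trigonometric (Viète) form: r = 2√(−p/3) = 7.423686, φ = arccos(3q/(p·r)) = arccos(-0.916494) = 2.730023 rad.
y_k = r·cos(φ/3 − 2πk/3) for k = 0, 1, 2 gives y = 4.556211, 2.797724, -7.353934.
λ_k = y_k + 0.666667 gives λ = 5.2229, 3.4644, -6.6873 (check: the sum is 2.0000 = tr M).

Hence λ_max = 5.2229 and λ_min = -6.6873.


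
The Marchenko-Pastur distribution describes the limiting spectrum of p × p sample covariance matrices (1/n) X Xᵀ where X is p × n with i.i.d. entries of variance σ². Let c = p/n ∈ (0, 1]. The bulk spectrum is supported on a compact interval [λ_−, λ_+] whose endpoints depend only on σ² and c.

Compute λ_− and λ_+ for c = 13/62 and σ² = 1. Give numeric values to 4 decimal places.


c = 13/62 = 0.209677; √c = 0.457905.
λ_− = σ² (1 − √c)² = 1 · (1 − 0.457905)² = 1 · (0.542095)² = 0.293866.
λ_+ = σ² (1 + √c)² = 1 · (1 + 0.457905)² = 1 · (1.457905)² = 2.125488.

Rounded to 4 decimal places: λ_− ≈ 0.2939, λ_+ ≈ 2.1255.


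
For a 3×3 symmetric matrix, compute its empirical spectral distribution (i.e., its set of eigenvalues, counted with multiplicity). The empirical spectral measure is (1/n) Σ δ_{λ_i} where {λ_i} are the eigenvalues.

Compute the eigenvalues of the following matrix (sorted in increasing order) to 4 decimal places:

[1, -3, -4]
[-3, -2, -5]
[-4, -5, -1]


Since M is real symmetric, all three eigenvalues are real; they are the roots of det(λI − M) = λ³ − (tr M) λ² + s λ − det M, where s is the sum of the principal 2×2 minors.
tr M = 1 + (-2) + (-1) = -2.
s = (1·(-2) − (-3)²) + (1·(-1) − (-4)²) + ((-2)·(-1) − (-5)²) = -11 + (-17) + (-23) = -51.
det M (expand along row 1) = 1·(-23) − (-3)·(-17) + (-4)·7 = -102.
Characteristic polynomial: λ³ + 2λ² − 51λ + 102 = 0.
Substitute λ = y + (tr M)/3 = y − 0.666667 to remove the quadratic term: y³ + p·y + q = 0 with p = s − (tr M)²/3 = -52.333333 and q = −2(tr M)³/27 + (tr M)·s/3 − det M = 136.592593.
Three real roots ⇒ use the trigonometric (Viète) form: r = 2√(−p/3) = 8.353309, φ = arccos(3q/(p·r)) = arccos(-0.937371) = 2.785800 rad.
y_k = r·cos(φ/3 − 2πk/3) for k = 0, 1, 2 gives y = 5.003261, 3.291371, -8.294632.
λ_k = y_k − 0.666667 gives λ = 4.3366, 2.6247, -8.9613 (check: the sum is -2.0000 = tr M).

Eigenvalues sorted in increasing order: [-8.9613, 2.6247, 4.3366].


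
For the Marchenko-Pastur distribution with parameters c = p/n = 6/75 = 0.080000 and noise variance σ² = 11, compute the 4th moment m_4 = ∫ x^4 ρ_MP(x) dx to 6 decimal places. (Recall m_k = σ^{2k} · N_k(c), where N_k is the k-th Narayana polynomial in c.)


E[X⁴] = σ⁸ (1 + 6c + 6c² + c³) (fourth MP moment). With σ² = 11 (so σ⁸ = 14641) and c = 6/75 = 0.080000: E[X⁴] = 14641 · (1 + 6·0.080000 + 6·(0.080000)² + (0.080000)³) = 14641 · 1.518912.

So E[X^4] = 22238.390592.


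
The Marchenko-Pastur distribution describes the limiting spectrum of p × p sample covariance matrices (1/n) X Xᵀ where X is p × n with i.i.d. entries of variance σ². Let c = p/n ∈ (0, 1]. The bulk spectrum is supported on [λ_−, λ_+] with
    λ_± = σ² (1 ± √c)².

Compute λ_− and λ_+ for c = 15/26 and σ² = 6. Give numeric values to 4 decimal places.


c = 15/26 = 0.576923; √c = 0.759555.
λ_− = σ² (1 − √c)² = 6 · (1 − 0.759555)² = 6 · (0.240445)² = 0.346884.
λ_+ = σ² (1 + √c)² = 6 · (1 + 0.759555)² = 6 · (1.759555)² = 18.576193.

Rounded to 4 decimal places: λ_− ≈ 0.3469, λ_+ ≈ 18.5762.


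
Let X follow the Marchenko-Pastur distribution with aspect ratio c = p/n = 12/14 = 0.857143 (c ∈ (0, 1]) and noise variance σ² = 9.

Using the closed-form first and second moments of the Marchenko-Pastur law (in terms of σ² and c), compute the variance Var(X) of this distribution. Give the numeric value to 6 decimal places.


Recall the MP moments m_1 = E[X] = σ² and m_2 = E[X²] = σ⁴ (1 + c).
m_1 = E[X] = σ² = 9, so m_1² = 81.
m_2 = E[X²] = σ⁴ (1 + c) = 81 · (1 + 0.857143) = 81 · 1.857143 = 150.428571.
(Note m_2 − m_1² simplifies to c · σ⁴ = 0.857143 · 81.)

Var(X) = m_2 − m_1² = 150.428571 − 81 = 69.428571.


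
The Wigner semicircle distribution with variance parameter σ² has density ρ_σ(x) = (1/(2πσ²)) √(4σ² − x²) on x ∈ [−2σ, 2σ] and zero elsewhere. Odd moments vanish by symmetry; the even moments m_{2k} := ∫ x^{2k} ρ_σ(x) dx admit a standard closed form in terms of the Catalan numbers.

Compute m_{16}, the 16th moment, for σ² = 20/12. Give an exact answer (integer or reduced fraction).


By the scaled semicircle moment identity, m_{2k} = σ^{2k} · C_k with k = 8.
C_8 = (1/(k+1)) · C(2k, k) = (1/9) · C(16, 8) = (1/9) · 12870 = 1430.
σ^{2k} = (σ²)^k = (20/12)^8 = 390625/6561.

Therefore m_{16} = σ^{16} · C_8 = (390625/6561) · 1430 = 558593750/6561.


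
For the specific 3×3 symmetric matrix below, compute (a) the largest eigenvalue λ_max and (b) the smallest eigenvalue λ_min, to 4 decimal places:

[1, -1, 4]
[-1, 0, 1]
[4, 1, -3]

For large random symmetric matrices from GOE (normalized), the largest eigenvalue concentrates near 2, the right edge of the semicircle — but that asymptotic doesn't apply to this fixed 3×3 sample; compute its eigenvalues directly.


Since M is real symmetric, all three eigenvalues are real; they are the roots of det(λI − M) = λ³ − (tr M) λ² + s λ − det M, where s is the sum of the principal 2×2 minors.
tr M = 1 + 0 + (-3) = -2.
s = (1·0 − (-1)²) + (1·(-3) − 4²) + (0·(-3) − 1²) = -1 + (-19) + (-1) = -21.
det M (expand along row 1) = 1·(-1) − (-1)·(-1) + 4·(-1) = -6.
Characteristic polynomial: λ³ + 2λ² − 21λ + 6 = 0.
Substitute λ = y + (tr M)/3 = y − 0.666667 to remove the quadratic term: y³ + p·y + q = 0 with p = s − (tr M)²/3 = -22.333333 and q = −2(tr M)³/27 + (tr M)·s/3 − det M = 20.592593.
Three real roots ⇒ use the trigonometric (Viète) form: r = 2√(−p/3) = 5.456902, φ = arccos(3q/(p·r)) = arccos(-0.506912) = 2.102395 rad.
y_k = r·cos(φ/3 − 2πk/3) for k = 0, 1, 2 gives y = 4.170861, 0.961908, -5.132769.
λ_k = y_k − 0.666667 gives λ = 3.5042, 0.2952, -5.7994 (check: the sum is -2.0000 = tr M).

Hence λ_max = 3.5042 and λ_min = -5.7994.


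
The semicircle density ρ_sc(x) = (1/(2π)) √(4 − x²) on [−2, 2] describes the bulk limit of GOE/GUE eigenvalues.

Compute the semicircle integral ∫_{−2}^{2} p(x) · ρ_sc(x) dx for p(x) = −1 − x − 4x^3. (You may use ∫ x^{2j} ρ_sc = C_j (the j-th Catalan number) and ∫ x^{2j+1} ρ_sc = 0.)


Write p(x) = Σ a_i x^i, split into monomials and integrate each against ρ_sc separately.
Using ∫ x^{2j} ρ_sc = C_j = (1/(j+1)) C(2j, j) (Catalan numbers) and ∫ x^{2j+1} ρ_sc = 0 (odd monomials vanish by symmetry):
  i = 0 (even): a_0 · C_{0} = -1 · 1 = -1
  i = 1 (odd): ∫ x^1 ρ_sc = 0 (vanishes)
  i = 3 (odd): ∫ x^3 ρ_sc = 0 (vanishes)

Summing the contributions: ∫_{−2}^{2} p(x) ρ_sc(x) dx = -1.


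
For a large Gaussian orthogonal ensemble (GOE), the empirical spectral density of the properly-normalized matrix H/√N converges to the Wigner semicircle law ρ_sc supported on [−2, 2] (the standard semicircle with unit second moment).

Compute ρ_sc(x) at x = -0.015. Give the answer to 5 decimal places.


ρ_sc(x) = (1/(2π)) √(4 − x²). With x = -0.015:
  4 − x² = 4 − (-0.015)² = 4 − 0.000225 = 3.999775.
  √(4 − x²) = 1.999944.
  1/(2π) = 0.159155.
  ρ_sc(-0.015) = 0.159155 · 1.999944 = 0.318301.

Rounded to 5 decimal places: ρ_sc(-0.015) ≈ 0.31830.


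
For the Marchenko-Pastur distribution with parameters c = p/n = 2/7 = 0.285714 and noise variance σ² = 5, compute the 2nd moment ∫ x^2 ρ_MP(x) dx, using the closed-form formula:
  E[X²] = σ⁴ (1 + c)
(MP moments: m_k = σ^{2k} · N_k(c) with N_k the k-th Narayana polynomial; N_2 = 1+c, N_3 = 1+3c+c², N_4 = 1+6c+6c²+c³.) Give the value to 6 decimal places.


E[X²] = σ⁴ (1 + c) (second MP moment). With σ² = 5 (so σ⁴ = 25) and c = 2/7 = 0.285714: E[X²] = 25 · (1 + 0.285714) = 25 · 1.285714.

So E[X^2] = 32.142857.


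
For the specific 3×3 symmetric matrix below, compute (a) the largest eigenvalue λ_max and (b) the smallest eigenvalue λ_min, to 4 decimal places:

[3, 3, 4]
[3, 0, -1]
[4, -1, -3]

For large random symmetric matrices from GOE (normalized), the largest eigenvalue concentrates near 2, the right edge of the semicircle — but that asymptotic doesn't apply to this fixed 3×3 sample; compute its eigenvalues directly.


Since M is real symmetric, all three eigenvalues are real; they are the roots of det(λI − M) = λ³ − (tr M) λ² + s λ − det M, where s is the sum of the principal 2×2 minors.
tr M = 3 + 0 + (-3) = 0.
s = (3·0 − 3²) + (3·(-3) − 4²) + (0·(-3) − (-1)²) = -9 + (-25) + (-1) = -35.
det M (expand along row 1) = 3·(-1) − 3·(-5) + 4·(-3) = 0.
Characteristic polynomial: λ³ − 35λ = 0.
Substitute λ = y + (tr M)/3 = y + 0.000000 to remove the quadratic term: y³ + p·y + q = 0 with p = s − (tr M)²/3 = -35.000000 and q = −2(tr M)³/27 + (tr M)·s/3 − det M = 0.000000.
Three real roots ⇒ use the trigonometric (Viète) form: r = 2√(−p/3) = 6.831301, φ = arccos(3q/(p·r)) = arccos(0.000000) = 1.570796 rad.
y_k = r·cos(φ/3 − 2πk/3) for k = 0, 1, 2 gives y = 5.916080, 0.000000, -5.916080.
λ_k = y_k + 0.000000 gives λ = 5.9161, 0.0000, -5.9161 (check: the sum is 0.0000 = tr M).

Hence λ_max = 5.9161 and λ_min = -5.9161.


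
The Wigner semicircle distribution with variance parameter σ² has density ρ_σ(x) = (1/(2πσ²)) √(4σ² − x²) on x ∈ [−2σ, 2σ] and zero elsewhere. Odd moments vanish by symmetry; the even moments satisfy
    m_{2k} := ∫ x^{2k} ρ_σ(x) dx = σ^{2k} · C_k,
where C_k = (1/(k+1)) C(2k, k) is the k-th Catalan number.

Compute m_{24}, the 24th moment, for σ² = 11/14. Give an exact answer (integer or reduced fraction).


By the scaled semicircle moment identity, m_{2k} = σ^{2k} · C_k with k = 12.
C_12 = (1/(k+1)) · C(2k, k) = (1/13) · C(24, 12) = (1/13) · 2704156 = 208012.
σ^{2k} = (σ²)^k = (11/14)^12 = 3138428376721/56693912375296.

Therefore m_{24} = σ^{24} · C_12 = (3138428376721/56693912375296) · 208012 = 23315384410660309/2024782584832.


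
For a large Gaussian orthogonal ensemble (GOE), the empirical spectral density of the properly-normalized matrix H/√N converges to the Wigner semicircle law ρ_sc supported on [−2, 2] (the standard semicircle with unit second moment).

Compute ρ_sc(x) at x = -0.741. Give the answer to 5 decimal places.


ρ_sc(x) = (1/(2π)) √(4 − x²). With x = -0.741:
  4 − x² = 4 − (-0.741)² = 4 − 0.549081 = 3.450919.
  √(4 − x²) = 1.857665.
  1/(2π) = 0.159155.
  ρ_sc(-0.741) = 0.159155 · 1.857665 = 0.295657.

Rounded to 5 decimal places: ρ_sc(-0.741) ≈ 0.29566.


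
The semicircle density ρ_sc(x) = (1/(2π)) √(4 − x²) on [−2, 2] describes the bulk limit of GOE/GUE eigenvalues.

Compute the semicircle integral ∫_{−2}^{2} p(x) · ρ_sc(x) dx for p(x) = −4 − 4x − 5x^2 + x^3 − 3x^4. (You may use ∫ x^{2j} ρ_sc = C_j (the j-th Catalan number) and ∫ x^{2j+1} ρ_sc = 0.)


Write p(x) = Σ a_i x^i, split into monomials and integrate each against ρ_sc separately.
Using ∫ x^{2j} ρ_sc = C_j = (1/(j+1)) C(2j, j) (Catalan numbers) and ∫ x^{2j+1} ρ_sc = 0 (odd monomials vanish by symmetry):
  i = 0 (even): a_0 · C_{0} = -4 · 1 = -4
  i = 1 (odd): ∫ x^1 ρ_sc = 0 (vanishes)
  i = 2 (even): a_2 · C_{1} = -5 · 1 = -5
  i = 3 (odd): ∫ x^3 ρ_sc = 0 (vanishes)
  i = 4 (even): a_4 · C_{2} = -3 · 2 = -6

Summing the contributions: ∫_{−2}^{2} p(x) ρ_sc(x) dx = (-4) + (-5) + (-6) = -15.
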